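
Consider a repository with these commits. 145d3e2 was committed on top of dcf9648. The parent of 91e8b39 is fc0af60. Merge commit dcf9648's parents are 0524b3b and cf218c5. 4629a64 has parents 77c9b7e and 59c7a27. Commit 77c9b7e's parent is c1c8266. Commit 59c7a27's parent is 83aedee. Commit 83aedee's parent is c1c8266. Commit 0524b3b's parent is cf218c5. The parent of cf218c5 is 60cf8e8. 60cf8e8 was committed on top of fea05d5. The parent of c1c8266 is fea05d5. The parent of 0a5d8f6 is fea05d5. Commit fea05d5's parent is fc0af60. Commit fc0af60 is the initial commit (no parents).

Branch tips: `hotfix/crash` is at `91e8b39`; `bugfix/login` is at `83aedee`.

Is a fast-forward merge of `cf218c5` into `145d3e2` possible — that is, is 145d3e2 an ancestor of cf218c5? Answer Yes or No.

A fast-forward from 145d3e2 to cf218c5 is possible iff 145d3e2 is an ancestor of cf218c5.
Ancestors of cf218c5: {60cf8e8, cf218c5, fc0af60, fea05d5}.
145d3e2 is not among them, so fast-forward is not possible.

No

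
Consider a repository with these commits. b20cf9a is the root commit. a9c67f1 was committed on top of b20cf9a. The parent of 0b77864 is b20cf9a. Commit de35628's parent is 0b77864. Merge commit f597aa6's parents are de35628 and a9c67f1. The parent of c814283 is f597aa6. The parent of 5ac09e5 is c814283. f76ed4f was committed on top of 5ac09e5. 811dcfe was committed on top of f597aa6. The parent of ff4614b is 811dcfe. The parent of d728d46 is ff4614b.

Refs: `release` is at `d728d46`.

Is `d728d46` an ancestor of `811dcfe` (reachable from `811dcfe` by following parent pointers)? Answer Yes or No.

Ancestors of 811dcfe: {0b77864, 811dcfe, a9c67f1, b20cf9a, de35628, f597aa6}.
d728d46 is not in that set, so it is not an ancestor of 811dcfe.

No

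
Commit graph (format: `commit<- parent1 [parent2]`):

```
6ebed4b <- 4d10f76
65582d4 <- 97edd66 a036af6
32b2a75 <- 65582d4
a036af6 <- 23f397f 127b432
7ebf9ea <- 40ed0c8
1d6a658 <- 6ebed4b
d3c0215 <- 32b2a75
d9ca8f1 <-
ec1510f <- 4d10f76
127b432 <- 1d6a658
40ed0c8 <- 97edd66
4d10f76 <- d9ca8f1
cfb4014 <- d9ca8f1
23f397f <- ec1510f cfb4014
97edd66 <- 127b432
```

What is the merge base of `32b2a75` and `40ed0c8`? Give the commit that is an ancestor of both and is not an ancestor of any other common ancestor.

97edd66

Ancestors of 32b2a75: {127b432, 1d6a658, 23f397f, 32b2a75, 4d10f76, 65582d4, 6ebed4b, 97edd66, a036af6, cfb4014, d9ca8f1, ec1510f}.
Ancestors of 40ed0c8: {127b432, 1d6a658, 40ed0c8, 4d10f76, 6ebed4b, 97edd66, d9ca8f1}.
Common ancestors: {127b432, 1d6a658, 4d10f76, 6ebed4b, 97edd66, d9ca8f1}.
Among these, 97edd66 is not an ancestor of any other common ancestor — it is the merge base.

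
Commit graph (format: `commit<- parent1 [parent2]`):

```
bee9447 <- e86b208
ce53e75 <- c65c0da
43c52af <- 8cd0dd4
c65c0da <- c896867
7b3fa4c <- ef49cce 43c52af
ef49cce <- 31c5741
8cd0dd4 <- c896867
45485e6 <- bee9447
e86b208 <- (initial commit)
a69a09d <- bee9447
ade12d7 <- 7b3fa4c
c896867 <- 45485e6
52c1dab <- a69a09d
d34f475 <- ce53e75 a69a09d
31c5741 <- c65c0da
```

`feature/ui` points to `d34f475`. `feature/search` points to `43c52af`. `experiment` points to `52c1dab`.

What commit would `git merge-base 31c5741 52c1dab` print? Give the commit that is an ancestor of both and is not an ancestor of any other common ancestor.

Ancestors of 31c5741: {31c5741, 45485e6, bee9447, c65c0da, c896867, e86b208}.
Ancestors of 52c1dab: {52c1dab, a69a09d, bee9447, e86b208}.
Common ancestors: {bee9447, e86b208}.
Among these, bee9447 is not an ancestor of any other common ancestor — it is the merge base.

bee9447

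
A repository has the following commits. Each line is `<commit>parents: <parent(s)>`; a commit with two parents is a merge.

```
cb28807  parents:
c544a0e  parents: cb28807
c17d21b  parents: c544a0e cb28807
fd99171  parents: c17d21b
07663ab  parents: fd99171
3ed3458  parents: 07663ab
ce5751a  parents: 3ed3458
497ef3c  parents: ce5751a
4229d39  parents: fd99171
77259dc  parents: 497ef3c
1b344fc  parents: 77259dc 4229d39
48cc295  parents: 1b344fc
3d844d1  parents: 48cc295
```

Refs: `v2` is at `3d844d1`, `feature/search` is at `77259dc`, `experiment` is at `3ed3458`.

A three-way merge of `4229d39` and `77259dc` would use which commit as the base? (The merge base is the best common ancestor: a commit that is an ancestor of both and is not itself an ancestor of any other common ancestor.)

fd99171

Ancestors of 4229d39: {4229d39, c17d21b, c544a0e, cb28807, fd99171}.
Ancestors of 77259dc: {07663ab, 3ed3458, 497ef3c, 77259dc, c17d21b, c544a0e, cb28807, ce5751a, fd99171}.
Common ancestors: {c17d21b, c544a0e, cb28807, fd99171}.
Among these, fd99171 is not an ancestor of any other common ancestor — it is the merge base.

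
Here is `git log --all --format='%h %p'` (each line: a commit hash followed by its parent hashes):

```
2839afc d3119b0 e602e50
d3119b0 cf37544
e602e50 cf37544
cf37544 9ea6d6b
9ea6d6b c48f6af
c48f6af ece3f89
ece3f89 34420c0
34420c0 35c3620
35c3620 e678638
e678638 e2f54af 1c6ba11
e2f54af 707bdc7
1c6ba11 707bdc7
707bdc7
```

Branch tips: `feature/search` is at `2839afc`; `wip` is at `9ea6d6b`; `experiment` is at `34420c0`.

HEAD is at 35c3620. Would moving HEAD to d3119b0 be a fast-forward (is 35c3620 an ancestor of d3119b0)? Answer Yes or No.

A fast-forward from 35c3620 to d3119b0 is possible iff 35c3620 is an ancestor of d3119b0.
Ancestors of d3119b0: {1c6ba11, 34420c0, 35c3620, 707bdc7, 9ea6d6b, c48f6af, cf37544, d3119b0, e2f54af, e678638, ece3f89}.
35c3620 is among them, so fast-forward is possible.

Yes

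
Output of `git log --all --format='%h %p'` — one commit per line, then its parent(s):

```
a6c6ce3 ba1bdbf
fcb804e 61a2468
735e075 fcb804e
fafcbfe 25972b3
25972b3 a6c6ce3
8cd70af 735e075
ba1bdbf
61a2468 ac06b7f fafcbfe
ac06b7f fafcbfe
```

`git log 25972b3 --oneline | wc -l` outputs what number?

3

Walking parent pointers from 25972b3: reachable set = {25972b3, a6c6ce3, ba1bdbf}.
That is 3 commits.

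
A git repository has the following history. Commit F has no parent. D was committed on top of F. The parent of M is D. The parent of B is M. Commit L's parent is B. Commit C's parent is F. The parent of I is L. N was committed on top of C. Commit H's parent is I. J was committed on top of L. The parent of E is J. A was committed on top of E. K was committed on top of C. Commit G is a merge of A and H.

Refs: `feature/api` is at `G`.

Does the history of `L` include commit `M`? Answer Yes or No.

Ancestors of L (commits reachable by following parents): {B, D, F, L, M}.
M is in that set, so it is an ancestor of L.

Yes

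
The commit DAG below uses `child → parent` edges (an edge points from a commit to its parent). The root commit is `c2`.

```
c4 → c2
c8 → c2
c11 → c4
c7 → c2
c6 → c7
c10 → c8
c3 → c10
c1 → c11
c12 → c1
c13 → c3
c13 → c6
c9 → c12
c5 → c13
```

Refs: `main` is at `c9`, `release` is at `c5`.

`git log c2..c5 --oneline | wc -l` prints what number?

7

Reachable from c5: {c10, c13, c2, c3, c5, c6, c7, c8}.
Reachable from c2: {c2}.
In c5's history but not c2's: {c10, c13, c3, c5, c6, c7, c8} — 7 commits.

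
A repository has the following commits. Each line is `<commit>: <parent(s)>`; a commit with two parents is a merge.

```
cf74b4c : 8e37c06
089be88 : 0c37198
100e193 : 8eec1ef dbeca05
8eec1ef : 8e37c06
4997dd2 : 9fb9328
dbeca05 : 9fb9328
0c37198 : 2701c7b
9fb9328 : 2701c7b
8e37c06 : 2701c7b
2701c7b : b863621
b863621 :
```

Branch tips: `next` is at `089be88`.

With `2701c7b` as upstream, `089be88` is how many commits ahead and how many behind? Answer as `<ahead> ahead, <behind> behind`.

2 ahead, 0 behind

Reachable from 089be88: {089be88, 0c37198, 2701c7b, b863621}.
Reachable from 2701c7b: {2701c7b, b863621}.
Only in 089be88's history (ahead): {089be88, 0c37198} — 2.
Only in 2701c7b's history (behind): {} — 0.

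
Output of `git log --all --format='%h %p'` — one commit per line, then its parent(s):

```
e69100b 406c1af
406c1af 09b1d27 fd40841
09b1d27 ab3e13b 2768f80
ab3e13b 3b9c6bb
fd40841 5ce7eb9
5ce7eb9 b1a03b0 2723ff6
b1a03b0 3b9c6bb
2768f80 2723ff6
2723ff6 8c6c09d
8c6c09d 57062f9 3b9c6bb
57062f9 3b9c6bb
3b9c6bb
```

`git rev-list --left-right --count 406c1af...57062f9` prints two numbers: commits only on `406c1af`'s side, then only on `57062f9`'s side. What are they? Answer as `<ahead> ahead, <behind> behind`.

9 ahead, 0 behind

Reachable from 406c1af: {09b1d27, 2723ff6, 2768f80, 3b9c6bb, 406c1af, 57062f9, 5ce7eb9, 8c6c09d, ab3e13b, b1a03b0, fd40841}.
Reachable from 57062f9: {3b9c6bb, 57062f9}.
Only in 406c1af's history (ahead): {09b1d27, 2723ff6, 2768f80, 406c1af, 5ce7eb9, 8c6c09d, ab3e13b, b1a03b0, fd40841} — 9.
Only in 57062f9's history (behind): {} — 0.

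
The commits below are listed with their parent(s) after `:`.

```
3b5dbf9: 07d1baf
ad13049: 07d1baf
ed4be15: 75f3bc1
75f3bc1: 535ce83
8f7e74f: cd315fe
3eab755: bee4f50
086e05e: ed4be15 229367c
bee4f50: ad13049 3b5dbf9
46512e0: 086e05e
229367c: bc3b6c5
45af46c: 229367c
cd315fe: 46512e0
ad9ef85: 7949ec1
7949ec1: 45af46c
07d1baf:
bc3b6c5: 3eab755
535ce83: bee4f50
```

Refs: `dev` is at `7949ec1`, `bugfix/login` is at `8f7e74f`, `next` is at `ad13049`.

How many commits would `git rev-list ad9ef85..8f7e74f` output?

Reachable from 8f7e74f: {07d1baf, 086e05e, 229367c, 3b5dbf9, 3eab755, 46512e0, 535ce83, 75f3bc1, 8f7e74f, ad13049, bc3b6c5, bee4f50, cd315fe, ed4be15}.
Reachable from ad9ef85: {07d1baf, 229367c, 3b5dbf9, 3eab755, 45af46c, 7949ec1, ad13049, ad9ef85, bc3b6c5, bee4f50}.
In 8f7e74f's history but not ad9ef85's: {086e05e, 46512e0, 535ce83, 75f3bc1, 8f7e74f, cd315fe, ed4be15} — 7 commits.

7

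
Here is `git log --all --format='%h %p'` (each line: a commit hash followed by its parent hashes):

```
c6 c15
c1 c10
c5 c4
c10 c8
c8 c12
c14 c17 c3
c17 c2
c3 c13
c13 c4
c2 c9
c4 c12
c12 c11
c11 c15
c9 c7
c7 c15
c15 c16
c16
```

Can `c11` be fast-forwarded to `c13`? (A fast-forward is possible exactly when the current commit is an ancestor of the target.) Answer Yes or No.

Yes

A fast-forward from c11 to c13 is possible iff c11 is an ancestor of c13.
Ancestors of c13: {c11, c12, c13, c15, c16, c4}.
c11 is among them, so fast-forward is possible.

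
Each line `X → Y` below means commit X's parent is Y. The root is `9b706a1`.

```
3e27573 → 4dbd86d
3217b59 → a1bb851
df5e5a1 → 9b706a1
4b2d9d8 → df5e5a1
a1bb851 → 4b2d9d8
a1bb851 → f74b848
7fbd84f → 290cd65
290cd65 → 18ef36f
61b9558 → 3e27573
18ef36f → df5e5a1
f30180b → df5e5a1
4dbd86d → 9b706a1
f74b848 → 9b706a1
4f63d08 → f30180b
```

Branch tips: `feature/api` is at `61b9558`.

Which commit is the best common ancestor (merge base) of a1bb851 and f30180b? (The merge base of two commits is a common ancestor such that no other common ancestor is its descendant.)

Ancestors of a1bb851: {4b2d9d8, 9b706a1, a1bb851, df5e5a1, f74b848}.
Ancestors of f30180b: {9b706a1, df5e5a1, f30180b}.
Common ancestors: {9b706a1, df5e5a1}.
Among these, df5e5a1 is not an ancestor of any other common ancestor — it is the merge base.

df5e5a1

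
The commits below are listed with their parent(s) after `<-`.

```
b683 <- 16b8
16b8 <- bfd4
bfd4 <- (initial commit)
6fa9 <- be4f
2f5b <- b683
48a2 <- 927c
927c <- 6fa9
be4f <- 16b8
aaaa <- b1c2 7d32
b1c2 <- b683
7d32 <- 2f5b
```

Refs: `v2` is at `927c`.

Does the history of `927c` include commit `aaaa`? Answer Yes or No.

Ancestors of 927c: {16b8, 6fa9, 927c, be4f, bfd4}.
aaaa is not in that set, so it is not an ancestor of 927c.

No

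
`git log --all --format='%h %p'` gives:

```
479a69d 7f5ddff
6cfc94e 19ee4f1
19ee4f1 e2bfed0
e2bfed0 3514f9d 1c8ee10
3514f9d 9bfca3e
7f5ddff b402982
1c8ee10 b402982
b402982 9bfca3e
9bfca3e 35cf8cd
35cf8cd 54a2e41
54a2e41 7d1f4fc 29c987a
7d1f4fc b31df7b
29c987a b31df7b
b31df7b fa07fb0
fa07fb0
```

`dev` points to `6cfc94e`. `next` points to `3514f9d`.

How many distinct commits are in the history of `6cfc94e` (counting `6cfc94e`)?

Walking parent pointers from 6cfc94e: reachable set = {19ee4f1, 1c8ee10, 29c987a, 3514f9d, 35cf8cd, 54a2e41, 6cfc94e, 7d1f4fc, 9bfca3e, b31df7b, b402982, e2bfed0, fa07fb0}.
That is 13 commits.

13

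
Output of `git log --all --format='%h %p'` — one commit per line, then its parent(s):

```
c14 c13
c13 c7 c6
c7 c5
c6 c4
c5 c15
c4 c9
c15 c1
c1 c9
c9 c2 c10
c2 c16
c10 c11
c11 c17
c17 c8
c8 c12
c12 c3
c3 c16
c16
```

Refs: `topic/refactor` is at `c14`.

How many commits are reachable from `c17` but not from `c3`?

3

Reachable from c17: {c12, c16, c17, c3, c8}.
Reachable from c3: {c16, c3}.
In c17's history but not c3's: {c12, c17, c8} — 3 commits.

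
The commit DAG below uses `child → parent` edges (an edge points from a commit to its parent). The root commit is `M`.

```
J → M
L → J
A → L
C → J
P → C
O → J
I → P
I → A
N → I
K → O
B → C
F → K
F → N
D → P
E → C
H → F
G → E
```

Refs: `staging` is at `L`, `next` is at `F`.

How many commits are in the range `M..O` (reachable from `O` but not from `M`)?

2

Reachable from O: {J, M, O}.
Reachable from M: {M}.
In O's history but not M's: {J, O} — 2 commits.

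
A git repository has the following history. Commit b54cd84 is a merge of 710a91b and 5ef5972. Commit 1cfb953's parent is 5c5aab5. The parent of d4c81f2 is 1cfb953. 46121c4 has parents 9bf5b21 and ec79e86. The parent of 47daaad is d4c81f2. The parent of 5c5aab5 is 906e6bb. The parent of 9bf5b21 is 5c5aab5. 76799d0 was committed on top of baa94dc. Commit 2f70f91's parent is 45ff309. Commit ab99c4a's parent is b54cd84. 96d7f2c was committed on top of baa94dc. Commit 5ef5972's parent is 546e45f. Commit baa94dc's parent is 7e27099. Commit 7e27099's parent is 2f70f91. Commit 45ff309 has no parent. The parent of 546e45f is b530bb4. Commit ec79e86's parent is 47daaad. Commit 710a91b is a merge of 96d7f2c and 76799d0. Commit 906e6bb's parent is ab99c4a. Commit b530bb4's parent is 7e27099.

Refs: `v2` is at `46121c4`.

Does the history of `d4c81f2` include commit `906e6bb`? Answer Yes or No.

Yes

Ancestors of d4c81f2 (commits reachable by following parents): {1cfb953, 2f70f91, 45ff309, 546e45f, 5c5aab5, 5ef5972, 710a91b, 76799d0, 7e27099, 906e6bb, 96d7f2c, ab99c4a, b530bb4, b54cd84, baa94dc, d4c81f2}.
906e6bb is in that set, so it is an ancestor of d4c81f2.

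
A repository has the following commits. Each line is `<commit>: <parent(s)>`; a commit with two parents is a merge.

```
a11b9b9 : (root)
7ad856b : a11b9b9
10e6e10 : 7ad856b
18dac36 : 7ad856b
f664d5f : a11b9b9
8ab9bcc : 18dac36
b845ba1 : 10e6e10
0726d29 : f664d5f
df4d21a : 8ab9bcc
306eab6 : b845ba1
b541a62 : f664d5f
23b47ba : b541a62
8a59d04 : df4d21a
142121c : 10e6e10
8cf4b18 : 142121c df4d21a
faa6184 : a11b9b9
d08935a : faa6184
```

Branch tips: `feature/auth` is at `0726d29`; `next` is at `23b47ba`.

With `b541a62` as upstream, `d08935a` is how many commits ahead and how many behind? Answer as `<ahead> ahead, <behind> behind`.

Reachable from d08935a: {a11b9b9, d08935a, faa6184}.
Reachable from b541a62: {a11b9b9, b541a62, f664d5f}.
Only in d08935a's history (ahead): {d08935a, faa6184} — 2.
Only in b541a62's history (behind): {b541a62, f664d5f} — 2.

2 ahead, 2 behind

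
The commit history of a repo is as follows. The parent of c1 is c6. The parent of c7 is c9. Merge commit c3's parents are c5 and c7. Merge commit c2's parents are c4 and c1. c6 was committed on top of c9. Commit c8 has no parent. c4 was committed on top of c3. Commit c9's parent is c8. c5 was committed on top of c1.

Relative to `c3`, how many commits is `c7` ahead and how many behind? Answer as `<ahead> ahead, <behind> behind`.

0 ahead, 4 behind

Reachable from c7: {c7, c8, c9}.
Reachable from c3: {c1, c3, c5, c6, c7, c8, c9}.
Only in c7's history (ahead): {} — 0.
Only in c3's history (behind): {c1, c3, c5, c6} — 4.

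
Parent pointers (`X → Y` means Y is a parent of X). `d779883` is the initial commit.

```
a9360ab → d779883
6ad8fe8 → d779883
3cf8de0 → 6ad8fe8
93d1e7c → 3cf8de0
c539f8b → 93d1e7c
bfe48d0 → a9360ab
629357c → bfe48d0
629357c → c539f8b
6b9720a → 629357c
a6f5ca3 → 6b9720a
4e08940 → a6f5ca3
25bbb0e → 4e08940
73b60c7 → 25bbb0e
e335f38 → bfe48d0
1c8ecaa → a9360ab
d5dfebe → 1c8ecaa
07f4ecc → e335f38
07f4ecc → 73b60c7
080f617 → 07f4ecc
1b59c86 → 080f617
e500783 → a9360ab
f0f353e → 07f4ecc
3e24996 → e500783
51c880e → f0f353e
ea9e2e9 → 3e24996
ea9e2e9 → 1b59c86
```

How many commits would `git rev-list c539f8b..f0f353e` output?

Reachable from f0f353e: {07f4ecc, 25bbb0e, 3cf8de0, 4e08940, 629357c, 6ad8fe8, 6b9720a, 73b60c7, 93d1e7c, a6f5ca3, a9360ab, bfe48d0, c539f8b, d779883, e335f38, f0f353e}.
Reachable from c539f8b: {3cf8de0, 6ad8fe8, 93d1e7c, c539f8b, d779883}.
In f0f353e's history but not c539f8b's: {07f4ecc, 25bbb0e, 4e08940, 629357c, 6b9720a, 73b60c7, a6f5ca3, a9360ab, bfe48d0, e335f38, f0f353e} — 11 commits.

11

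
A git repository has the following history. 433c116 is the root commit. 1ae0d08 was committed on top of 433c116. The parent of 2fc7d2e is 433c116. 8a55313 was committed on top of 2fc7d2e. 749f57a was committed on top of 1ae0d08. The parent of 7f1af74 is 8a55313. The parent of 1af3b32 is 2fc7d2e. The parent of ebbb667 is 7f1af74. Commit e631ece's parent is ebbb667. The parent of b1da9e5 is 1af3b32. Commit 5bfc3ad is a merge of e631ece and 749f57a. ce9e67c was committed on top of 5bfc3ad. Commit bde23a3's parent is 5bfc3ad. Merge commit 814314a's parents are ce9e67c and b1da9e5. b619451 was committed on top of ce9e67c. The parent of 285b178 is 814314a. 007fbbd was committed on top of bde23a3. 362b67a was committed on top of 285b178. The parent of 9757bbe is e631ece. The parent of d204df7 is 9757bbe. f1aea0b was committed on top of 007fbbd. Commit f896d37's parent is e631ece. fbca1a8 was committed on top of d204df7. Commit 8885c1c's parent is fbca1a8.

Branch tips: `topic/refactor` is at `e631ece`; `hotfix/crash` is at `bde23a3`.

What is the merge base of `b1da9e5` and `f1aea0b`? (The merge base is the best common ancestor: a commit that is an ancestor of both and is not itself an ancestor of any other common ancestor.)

2fc7d2e

Ancestors of b1da9e5: {1af3b32, 2fc7d2e, 433c116, b1da9e5}.
Ancestors of f1aea0b: {007fbbd, 1ae0d08, 2fc7d2e, 433c116, 5bfc3ad, 749f57a, 7f1af74, 8a55313, bde23a3, e631ece, ebbb667, f1aea0b}.
Common ancestors: {2fc7d2e, 433c116}.
Among these, 2fc7d2e is not an ancestor of any other common ancestor — it is the merge base.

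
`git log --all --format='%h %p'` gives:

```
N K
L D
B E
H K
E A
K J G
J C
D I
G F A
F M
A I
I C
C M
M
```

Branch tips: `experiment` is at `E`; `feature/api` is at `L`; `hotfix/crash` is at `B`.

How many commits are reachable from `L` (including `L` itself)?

Walking parent pointers from L: reachable set = {C, D, I, L, M}.
That is 5 commits.

5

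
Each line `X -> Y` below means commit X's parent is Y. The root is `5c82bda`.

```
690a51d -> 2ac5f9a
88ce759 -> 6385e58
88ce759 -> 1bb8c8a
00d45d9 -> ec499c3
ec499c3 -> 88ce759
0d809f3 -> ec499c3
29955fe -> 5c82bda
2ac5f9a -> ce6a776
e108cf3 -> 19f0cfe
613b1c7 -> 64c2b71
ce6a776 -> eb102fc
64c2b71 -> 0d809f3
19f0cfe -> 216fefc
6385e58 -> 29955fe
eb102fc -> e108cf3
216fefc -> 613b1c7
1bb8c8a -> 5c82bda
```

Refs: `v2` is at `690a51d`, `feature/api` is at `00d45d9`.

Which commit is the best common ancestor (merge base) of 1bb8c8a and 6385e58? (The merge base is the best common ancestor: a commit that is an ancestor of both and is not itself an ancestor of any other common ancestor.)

Ancestors of 1bb8c8a: {1bb8c8a, 5c82bda}.
Ancestors of 6385e58: {29955fe, 5c82bda, 6385e58}.
Common ancestors: {5c82bda}.
The only common ancestor is 5c82bda, so it is the merge base.

5c82bda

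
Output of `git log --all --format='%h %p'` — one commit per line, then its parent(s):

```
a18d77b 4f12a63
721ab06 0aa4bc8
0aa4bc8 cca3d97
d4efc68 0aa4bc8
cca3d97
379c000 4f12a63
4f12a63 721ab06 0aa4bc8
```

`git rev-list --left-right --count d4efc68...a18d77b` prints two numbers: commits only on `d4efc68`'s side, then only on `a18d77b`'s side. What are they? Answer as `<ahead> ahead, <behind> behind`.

Reachable from d4efc68: {0aa4bc8, cca3d97, d4efc68}.
Reachable from a18d77b: {0aa4bc8, 4f12a63, 721ab06, a18d77b, cca3d97}.
Only in d4efc68's history (ahead): {d4efc68} — 1.
Only in a18d77b's history (behind): {4f12a63, 721ab06, a18d77b} — 3.

1 ahead, 3 behind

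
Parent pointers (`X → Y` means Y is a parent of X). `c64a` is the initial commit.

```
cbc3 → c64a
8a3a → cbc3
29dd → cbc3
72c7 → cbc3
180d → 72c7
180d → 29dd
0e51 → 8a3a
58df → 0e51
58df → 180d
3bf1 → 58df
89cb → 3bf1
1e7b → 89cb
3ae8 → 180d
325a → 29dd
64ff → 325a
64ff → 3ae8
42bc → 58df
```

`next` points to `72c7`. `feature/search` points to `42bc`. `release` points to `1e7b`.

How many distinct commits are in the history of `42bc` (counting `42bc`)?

9

Walking parent pointers from 42bc: reachable set = {0e51, 180d, 29dd, 42bc, 58df, 72c7, 8a3a, c64a, cbc3}.
That is 9 commits.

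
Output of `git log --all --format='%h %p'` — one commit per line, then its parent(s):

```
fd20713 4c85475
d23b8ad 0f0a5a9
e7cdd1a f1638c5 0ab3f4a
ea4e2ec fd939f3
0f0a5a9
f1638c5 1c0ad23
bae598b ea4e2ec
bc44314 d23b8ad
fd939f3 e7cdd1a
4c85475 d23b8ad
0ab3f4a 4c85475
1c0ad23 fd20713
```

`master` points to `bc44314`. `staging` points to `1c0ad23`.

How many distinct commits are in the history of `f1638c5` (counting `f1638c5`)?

Walking parent pointers from f1638c5: reachable set = {0f0a5a9, 1c0ad23, 4c85475, d23b8ad, f1638c5, fd20713}.
That is 6 commits.

6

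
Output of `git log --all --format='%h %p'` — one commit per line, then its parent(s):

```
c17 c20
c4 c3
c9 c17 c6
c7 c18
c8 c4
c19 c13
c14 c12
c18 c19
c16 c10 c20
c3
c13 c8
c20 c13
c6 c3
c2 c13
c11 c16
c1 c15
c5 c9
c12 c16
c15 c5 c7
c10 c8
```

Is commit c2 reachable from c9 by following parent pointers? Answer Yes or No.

Ancestors of c9: {c13, c17, c20, c3, c4, c6, c8, c9}.
c2 is not in that set, so it is not an ancestor of c9.

No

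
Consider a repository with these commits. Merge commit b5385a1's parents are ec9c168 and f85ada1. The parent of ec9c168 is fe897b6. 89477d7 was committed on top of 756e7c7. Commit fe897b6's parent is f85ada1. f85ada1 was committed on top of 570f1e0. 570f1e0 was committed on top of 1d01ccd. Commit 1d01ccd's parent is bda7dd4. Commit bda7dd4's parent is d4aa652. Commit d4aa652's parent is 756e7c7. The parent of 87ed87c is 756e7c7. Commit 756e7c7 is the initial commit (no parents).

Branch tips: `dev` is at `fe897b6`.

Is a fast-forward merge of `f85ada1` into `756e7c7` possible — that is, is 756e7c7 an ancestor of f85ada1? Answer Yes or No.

A fast-forward from 756e7c7 to f85ada1 is possible iff 756e7c7 is an ancestor of f85ada1.
Ancestors of f85ada1: {1d01ccd, 570f1e0, 756e7c7, bda7dd4, d4aa652, f85ada1}.
756e7c7 is among them, so fast-forward is possible.

Yes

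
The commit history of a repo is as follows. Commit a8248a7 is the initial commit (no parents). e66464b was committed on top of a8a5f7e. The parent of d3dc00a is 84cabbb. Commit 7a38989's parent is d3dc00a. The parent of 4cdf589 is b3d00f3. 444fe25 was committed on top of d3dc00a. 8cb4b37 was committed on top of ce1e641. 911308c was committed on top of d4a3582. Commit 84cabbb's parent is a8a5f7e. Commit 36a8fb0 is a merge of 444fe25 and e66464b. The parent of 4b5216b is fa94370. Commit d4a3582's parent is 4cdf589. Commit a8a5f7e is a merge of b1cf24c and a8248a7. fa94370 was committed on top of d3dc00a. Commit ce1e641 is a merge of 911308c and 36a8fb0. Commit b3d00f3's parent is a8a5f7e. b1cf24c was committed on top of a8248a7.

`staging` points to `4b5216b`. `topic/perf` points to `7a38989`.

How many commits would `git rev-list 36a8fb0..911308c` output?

4

Reachable from 911308c: {4cdf589, 911308c, a8248a7, a8a5f7e, b1cf24c, b3d00f3, d4a3582}.
Reachable from 36a8fb0: {36a8fb0, 444fe25, 84cabbb, a8248a7, a8a5f7e, b1cf24c, d3dc00a, e66464b}.
In 911308c's history but not 36a8fb0's: {4cdf589, 911308c, b3d00f3, d4a3582} — 4 commits.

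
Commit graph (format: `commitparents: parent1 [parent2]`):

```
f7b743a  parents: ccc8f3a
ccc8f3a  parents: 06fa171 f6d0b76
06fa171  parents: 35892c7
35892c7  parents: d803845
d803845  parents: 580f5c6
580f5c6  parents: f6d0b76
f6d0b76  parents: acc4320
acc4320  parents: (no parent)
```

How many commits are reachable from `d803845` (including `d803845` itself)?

Walking parent pointers from d803845: reachable set = {580f5c6, acc4320, d803845, f6d0b76}.
That is 4 commits.

4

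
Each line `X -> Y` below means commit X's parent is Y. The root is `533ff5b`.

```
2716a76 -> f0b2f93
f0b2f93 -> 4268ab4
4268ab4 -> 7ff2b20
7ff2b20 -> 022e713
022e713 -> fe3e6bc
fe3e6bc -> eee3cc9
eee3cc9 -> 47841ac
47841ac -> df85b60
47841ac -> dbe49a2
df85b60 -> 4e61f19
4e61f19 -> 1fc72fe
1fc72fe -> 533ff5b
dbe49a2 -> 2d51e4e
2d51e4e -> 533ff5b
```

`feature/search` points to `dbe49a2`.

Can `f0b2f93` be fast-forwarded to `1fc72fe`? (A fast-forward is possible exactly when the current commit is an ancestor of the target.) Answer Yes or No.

No

A fast-forward from f0b2f93 to 1fc72fe is possible iff f0b2f93 is an ancestor of 1fc72fe.
Ancestors of 1fc72fe: {1fc72fe, 533ff5b}.
f0b2f93 is not among them, so fast-forward is not possible.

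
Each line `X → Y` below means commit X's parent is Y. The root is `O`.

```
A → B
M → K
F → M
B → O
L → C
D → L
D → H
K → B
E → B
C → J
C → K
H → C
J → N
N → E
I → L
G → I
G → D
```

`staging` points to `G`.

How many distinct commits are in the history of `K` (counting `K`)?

3

Walking parent pointers from K: reachable set = {B, K, O}.
That is 3 commits.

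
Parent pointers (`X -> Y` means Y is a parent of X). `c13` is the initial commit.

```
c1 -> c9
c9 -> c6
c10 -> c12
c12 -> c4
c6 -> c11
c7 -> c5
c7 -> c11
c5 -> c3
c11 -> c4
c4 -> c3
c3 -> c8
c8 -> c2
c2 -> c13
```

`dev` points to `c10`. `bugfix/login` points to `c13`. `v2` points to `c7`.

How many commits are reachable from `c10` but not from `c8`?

Reachable from c10: {c10, c12, c13, c2, c3, c4, c8}.
Reachable from c8: {c13, c2, c8}.
In c10's history but not c8's: {c10, c12, c3, c4} — 4 commits.

4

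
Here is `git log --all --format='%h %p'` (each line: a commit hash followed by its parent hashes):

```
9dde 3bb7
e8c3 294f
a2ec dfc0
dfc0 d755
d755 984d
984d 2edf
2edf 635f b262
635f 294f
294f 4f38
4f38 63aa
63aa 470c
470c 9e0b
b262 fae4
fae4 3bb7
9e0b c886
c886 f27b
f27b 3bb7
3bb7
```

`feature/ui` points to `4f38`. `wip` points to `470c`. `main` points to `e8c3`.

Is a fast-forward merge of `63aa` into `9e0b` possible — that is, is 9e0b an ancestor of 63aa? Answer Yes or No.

Yes

A fast-forward from 9e0b to 63aa is possible iff 9e0b is an ancestor of 63aa.
Ancestors of 63aa: {3bb7, 470c, 63aa, 9e0b, c886, f27b}.
9e0b is among them, so fast-forward is possible.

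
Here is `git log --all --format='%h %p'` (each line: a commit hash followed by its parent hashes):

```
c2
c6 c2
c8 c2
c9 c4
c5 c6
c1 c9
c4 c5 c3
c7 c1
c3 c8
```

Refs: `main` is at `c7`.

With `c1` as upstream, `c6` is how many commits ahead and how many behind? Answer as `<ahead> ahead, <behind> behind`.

0 ahead, 6 behind

Reachable from c6: {c2, c6}.
Reachable from c1: {c1, c2, c3, c4, c5, c6, c8, c9}.
Only in c6's history (ahead): {} — 0.
Only in c1's history (behind): {c1, c3, c4, c5, c8, c9} — 6.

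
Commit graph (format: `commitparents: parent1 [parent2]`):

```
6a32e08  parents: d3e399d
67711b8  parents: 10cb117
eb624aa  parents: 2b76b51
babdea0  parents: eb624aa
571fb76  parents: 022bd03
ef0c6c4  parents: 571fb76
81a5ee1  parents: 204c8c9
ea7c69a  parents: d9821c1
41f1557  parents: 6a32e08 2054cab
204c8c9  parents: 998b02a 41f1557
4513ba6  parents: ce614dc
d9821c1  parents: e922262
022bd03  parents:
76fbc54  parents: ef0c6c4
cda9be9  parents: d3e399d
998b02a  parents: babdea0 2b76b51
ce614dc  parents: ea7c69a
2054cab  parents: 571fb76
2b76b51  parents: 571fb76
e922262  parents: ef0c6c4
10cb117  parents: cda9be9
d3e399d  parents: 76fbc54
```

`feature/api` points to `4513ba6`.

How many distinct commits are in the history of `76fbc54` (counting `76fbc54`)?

4

Walking parent pointers from 76fbc54: reachable set = {022bd03, 571fb76, 76fbc54, ef0c6c4}.
That is 4 commits.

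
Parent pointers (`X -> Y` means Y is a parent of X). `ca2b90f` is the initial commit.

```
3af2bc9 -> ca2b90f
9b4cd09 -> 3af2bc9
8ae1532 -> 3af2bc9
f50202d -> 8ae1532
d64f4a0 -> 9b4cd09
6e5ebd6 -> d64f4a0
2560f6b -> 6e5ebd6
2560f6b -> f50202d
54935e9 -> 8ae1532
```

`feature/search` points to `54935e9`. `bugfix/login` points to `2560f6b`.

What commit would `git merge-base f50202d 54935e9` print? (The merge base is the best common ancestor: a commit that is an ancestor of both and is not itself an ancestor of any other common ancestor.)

8ae1532

Ancestors of f50202d: {3af2bc9, 8ae1532, ca2b90f, f50202d}.
Ancestors of 54935e9: {3af2bc9, 54935e9, 8ae1532, ca2b90f}.
Common ancestors: {3af2bc9, 8ae1532, ca2b90f}.
Among these, 8ae1532 is not an ancestor of any other common ancestor — it is the merge base.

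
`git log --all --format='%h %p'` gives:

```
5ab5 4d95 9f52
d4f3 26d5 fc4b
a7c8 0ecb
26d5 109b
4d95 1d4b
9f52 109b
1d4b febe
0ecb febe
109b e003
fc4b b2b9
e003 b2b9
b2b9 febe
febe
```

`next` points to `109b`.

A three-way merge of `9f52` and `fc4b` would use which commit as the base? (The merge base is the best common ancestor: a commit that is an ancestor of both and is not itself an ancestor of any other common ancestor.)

Ancestors of 9f52: {109b, 9f52, b2b9, e003, febe}.
Ancestors of fc4b: {b2b9, fc4b, febe}.
Common ancestors: {b2b9, febe}.
Among these, b2b9 is not an ancestor of any other common ancestor — it is the merge base.

b2b9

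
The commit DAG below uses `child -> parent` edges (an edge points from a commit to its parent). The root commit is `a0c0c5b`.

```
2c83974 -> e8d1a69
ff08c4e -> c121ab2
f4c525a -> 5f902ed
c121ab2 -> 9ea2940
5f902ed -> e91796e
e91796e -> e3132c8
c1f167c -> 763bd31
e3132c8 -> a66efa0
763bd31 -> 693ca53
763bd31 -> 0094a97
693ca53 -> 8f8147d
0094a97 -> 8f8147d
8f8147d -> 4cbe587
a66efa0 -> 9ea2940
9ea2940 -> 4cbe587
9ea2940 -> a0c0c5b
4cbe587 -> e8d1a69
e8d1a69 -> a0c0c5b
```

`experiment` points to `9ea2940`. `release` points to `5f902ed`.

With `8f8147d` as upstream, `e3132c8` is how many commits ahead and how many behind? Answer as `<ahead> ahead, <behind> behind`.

Reachable from e3132c8: {4cbe587, 9ea2940, a0c0c5b, a66efa0, e3132c8, e8d1a69}.
Reachable from 8f8147d: {4cbe587, 8f8147d, a0c0c5b, e8d1a69}.
Only in e3132c8's history (ahead): {9ea2940, a66efa0, e3132c8} — 3.
Only in 8f8147d's history (behind): {8f8147d} — 1.

3 ahead, 1 behind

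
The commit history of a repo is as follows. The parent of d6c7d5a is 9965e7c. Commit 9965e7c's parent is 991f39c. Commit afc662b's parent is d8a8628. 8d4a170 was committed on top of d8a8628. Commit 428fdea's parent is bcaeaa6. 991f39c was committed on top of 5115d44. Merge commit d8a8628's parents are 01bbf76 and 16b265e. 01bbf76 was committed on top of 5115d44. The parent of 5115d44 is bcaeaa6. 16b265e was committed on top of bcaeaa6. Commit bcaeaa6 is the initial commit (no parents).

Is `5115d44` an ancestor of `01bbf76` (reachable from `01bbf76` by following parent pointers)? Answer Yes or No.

Ancestors of 01bbf76 (commits reachable by following parents): {01bbf76, 5115d44, bcaeaa6}.
5115d44 is in that set, so it is an ancestor of 01bbf76.

Yes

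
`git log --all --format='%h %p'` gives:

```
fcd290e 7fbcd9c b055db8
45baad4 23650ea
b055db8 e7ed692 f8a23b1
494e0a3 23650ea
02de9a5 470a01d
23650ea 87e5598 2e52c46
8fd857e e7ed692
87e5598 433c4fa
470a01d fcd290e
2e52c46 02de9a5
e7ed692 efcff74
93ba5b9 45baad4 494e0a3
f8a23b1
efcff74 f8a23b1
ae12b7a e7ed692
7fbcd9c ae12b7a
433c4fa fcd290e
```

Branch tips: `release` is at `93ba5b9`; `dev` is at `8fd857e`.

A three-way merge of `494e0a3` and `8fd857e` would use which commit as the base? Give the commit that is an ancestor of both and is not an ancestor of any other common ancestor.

Ancestors of 494e0a3: {02de9a5, 23650ea, 2e52c46, 433c4fa, 470a01d, 494e0a3, 7fbcd9c, 87e5598, ae12b7a, b055db8, e7ed692, efcff74, f8a23b1, fcd290e}.
Ancestors of 8fd857e: {8fd857e, e7ed692, efcff74, f8a23b1}.
Common ancestors: {e7ed692, efcff74, f8a23b1}.
Among these, e7ed692 is not an ancestor of any other common ancestor — it is the merge base.

e7ed692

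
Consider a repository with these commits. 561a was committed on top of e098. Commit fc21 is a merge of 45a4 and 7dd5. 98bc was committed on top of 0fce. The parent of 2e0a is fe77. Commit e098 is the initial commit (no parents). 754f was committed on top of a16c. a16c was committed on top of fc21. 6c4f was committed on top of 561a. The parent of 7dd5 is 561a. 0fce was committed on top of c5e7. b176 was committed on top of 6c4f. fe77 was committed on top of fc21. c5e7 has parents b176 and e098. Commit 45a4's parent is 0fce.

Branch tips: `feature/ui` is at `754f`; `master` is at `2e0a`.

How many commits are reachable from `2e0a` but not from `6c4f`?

Reachable from 2e0a: {0fce, 2e0a, 45a4, 561a, 6c4f, 7dd5, b176, c5e7, e098, fc21, fe77}.
Reachable from 6c4f: {561a, 6c4f, e098}.
In 2e0a's history but not 6c4f's: {0fce, 2e0a, 45a4, 7dd5, b176, c5e7, fc21, fe77} — 8 commits.

8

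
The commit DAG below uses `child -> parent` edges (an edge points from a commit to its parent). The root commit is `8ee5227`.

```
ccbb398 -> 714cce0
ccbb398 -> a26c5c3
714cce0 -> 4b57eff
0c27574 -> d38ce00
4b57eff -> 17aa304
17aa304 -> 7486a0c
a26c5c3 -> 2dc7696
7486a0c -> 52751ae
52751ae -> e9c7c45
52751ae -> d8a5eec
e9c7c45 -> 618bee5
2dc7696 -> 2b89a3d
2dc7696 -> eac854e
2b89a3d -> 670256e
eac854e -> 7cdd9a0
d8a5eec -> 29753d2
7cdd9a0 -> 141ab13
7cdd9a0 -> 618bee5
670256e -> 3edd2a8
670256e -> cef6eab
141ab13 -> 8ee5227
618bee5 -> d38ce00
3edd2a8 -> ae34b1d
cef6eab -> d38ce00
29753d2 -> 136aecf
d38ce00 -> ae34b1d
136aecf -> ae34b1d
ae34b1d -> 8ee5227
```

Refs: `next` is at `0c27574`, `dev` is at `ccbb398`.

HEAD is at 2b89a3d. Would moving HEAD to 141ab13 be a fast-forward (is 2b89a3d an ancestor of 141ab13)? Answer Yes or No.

No

A fast-forward from 2b89a3d to 141ab13 is possible iff 2b89a3d is an ancestor of 141ab13.
Ancestors of 141ab13: {141ab13, 8ee5227}.
2b89a3d is not among them, so fast-forward is not possible.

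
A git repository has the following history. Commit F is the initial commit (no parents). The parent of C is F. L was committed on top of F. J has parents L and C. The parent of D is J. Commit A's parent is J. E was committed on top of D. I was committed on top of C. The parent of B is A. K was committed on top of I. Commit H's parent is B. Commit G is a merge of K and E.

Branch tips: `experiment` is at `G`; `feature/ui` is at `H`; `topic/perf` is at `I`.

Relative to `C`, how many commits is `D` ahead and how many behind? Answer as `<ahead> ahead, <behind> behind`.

3 ahead, 0 behind

Reachable from D: {C, D, F, J, L}.
Reachable from C: {C, F}.
Only in D's history (ahead): {D, J, L} — 3.
Only in C's history (behind): {} — 0.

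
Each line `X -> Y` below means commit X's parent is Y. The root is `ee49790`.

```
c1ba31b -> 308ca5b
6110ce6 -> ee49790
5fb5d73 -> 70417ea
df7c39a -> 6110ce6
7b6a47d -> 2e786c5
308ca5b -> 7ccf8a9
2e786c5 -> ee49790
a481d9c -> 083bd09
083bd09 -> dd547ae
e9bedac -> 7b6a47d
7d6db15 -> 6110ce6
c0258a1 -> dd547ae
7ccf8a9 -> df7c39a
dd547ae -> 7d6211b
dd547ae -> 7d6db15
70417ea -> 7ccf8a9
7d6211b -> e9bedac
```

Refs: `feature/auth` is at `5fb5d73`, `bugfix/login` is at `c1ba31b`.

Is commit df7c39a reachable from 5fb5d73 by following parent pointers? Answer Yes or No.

Ancestors of 5fb5d73 (commits reachable by following parents): {5fb5d73, 6110ce6, 70417ea, 7ccf8a9, df7c39a, ee49790}.
df7c39a is in that set, so it is an ancestor of 5fb5d73.

Yes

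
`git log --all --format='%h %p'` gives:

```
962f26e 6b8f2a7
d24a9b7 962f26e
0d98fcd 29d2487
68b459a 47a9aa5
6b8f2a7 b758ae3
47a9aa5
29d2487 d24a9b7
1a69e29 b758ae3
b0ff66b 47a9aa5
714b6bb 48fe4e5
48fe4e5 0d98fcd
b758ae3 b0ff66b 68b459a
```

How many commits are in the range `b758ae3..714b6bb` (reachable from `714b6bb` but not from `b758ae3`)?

7

Reachable from 714b6bb: {0d98fcd, 29d2487, 47a9aa5, 48fe4e5, 68b459a, 6b8f2a7, 714b6bb, 962f26e, b0ff66b, b758ae3, d24a9b7}.
Reachable from b758ae3: {47a9aa5, 68b459a, b0ff66b, b758ae3}.
In 714b6bb's history but not b758ae3's: {0d98fcd, 29d2487, 48fe4e5, 6b8f2a7, 714b6bb, 962f26e, d24a9b7} — 7 commits.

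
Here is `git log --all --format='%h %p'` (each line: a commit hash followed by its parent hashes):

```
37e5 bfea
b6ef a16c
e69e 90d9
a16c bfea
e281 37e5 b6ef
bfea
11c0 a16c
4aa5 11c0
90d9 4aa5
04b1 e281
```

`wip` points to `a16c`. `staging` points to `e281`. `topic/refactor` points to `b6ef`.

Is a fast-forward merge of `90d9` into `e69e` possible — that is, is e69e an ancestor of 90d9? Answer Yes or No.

A fast-forward from e69e to 90d9 is possible iff e69e is an ancestor of 90d9.
Ancestors of 90d9: {11c0, 4aa5, 90d9, a16c, bfea}.
e69e is not among them, so fast-forward is not possible.

No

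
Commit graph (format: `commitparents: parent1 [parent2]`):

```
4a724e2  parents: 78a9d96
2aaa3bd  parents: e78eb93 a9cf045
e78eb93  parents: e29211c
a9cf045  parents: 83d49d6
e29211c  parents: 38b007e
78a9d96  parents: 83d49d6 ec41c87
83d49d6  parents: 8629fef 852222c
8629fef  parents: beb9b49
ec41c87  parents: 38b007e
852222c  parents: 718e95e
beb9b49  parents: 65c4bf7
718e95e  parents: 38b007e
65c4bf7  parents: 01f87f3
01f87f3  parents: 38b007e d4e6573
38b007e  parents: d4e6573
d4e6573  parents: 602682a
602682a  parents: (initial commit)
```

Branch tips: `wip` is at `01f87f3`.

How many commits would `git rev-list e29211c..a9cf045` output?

Reachable from a9cf045: {01f87f3, 38b007e, 602682a, 65c4bf7, 718e95e, 83d49d6, 852222c, 8629fef, a9cf045, beb9b49, d4e6573}.
Reachable from e29211c: {38b007e, 602682a, d4e6573, e29211c}.
In a9cf045's history but not e29211c's: {01f87f3, 65c4bf7, 718e95e, 83d49d6, 852222c, 8629fef, a9cf045, beb9b49} — 8 commits.

8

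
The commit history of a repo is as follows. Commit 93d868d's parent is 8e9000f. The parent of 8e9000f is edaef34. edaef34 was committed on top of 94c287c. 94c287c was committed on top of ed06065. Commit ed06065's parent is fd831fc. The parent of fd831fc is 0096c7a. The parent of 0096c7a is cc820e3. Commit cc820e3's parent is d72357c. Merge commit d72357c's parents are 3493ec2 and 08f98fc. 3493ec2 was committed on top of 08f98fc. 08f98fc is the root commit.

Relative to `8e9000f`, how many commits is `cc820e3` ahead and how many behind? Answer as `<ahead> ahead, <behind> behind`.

0 ahead, 6 behind

Reachable from cc820e3: {08f98fc, 3493ec2, cc820e3, d72357c}.
Reachable from 8e9000f: {0096c7a, 08f98fc, 3493ec2, 8e9000f, 94c287c, cc820e3, d72357c, ed06065, edaef34, fd831fc}.
Only in cc820e3's history (ahead): {} — 0.
Only in 8e9000f's history (behind): {0096c7a, 8e9000f, 94c287c, ed06065, edaef34, fd831fc} — 6.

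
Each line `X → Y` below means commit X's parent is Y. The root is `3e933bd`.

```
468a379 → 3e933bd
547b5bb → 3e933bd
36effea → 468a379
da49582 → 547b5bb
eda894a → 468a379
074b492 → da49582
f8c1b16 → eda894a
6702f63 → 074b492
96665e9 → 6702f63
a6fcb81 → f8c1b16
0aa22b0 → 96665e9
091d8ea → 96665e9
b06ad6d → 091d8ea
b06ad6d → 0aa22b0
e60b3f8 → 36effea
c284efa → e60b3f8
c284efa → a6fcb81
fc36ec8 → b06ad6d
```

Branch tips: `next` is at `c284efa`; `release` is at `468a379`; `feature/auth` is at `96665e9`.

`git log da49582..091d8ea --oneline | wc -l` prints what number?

Reachable from 091d8ea: {074b492, 091d8ea, 3e933bd, 547b5bb, 6702f63, 96665e9, da49582}.
Reachable from da49582: {3e933bd, 547b5bb, da49582}.
In 091d8ea's history but not da49582's: {074b492, 091d8ea, 6702f63, 96665e9} — 4 commits.

4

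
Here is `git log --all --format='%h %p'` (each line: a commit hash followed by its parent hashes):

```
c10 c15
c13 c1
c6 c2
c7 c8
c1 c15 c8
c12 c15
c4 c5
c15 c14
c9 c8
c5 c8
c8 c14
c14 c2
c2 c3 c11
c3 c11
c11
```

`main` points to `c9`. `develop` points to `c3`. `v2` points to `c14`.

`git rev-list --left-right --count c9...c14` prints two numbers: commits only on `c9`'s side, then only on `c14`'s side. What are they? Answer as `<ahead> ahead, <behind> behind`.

Reachable from c9: {c11, c14, c2, c3, c8, c9}.
Reachable from c14: {c11, c14, c2, c3}.
Only in c9's history (ahead): {c8, c9} — 2.
Only in c14's history (behind): {} — 0.

2 ahead, 0 behind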